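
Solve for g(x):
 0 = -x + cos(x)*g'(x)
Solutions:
 g(x) = C1 + Integral(x/cos(x), x)


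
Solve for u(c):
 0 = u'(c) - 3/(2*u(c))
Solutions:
 u(c) = -sqrt(C1 + 3*c)
 u(c) = sqrt(C1 + 3*c)


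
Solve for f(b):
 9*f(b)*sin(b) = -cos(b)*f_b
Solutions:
 f(b) = C1*cos(b)^9


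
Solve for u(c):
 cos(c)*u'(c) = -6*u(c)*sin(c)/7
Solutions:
 u(c) = C1*cos(c)^(6/7)


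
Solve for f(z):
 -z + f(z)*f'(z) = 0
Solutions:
 f(z) = -sqrt(C1 + z^2)
 f(z) = sqrt(C1 + z^2)


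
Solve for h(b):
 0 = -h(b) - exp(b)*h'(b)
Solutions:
 h(b) = C1*exp(exp(-b))


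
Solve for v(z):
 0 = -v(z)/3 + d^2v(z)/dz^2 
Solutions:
 v(z) = C1*exp(-sqrt(3)*z/3) + C2*exp(sqrt(3)*z/3)


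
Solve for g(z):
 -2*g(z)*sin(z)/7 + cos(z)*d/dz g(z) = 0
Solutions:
 g(z) = C1/cos(z)^(2/7)


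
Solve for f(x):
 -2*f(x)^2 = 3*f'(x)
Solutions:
 f(x) = 3/(C1 + 2*x)


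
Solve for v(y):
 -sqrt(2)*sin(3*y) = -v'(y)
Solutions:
 v(y) = C1 - sqrt(2)*cos(3*y)/3


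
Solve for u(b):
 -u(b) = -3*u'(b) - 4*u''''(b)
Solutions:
 u(b) = C1*exp(b*(-8/(1 + 3*sqrt(57))^(1/3) + (1 + 3*sqrt(57))^(1/3) + 4)/12)*sin(sqrt(3)*b*(8/(1 + 3*sqrt(57))^(1/3) + (1 + 3*sqrt(57))^(1/3))/12) + C2*exp(b*(-8/(1 + 3*sqrt(57))^(1/3) + (1 + 3*sqrt(57))^(1/3) + 4)/12)*cos(sqrt(3)*b*(8/(1 + 3*sqrt(57))^(1/3) + (1 + 3*sqrt(57))^(1/3))/12) + C3*exp(-b) + C4*exp(b*(-(1 + 3*sqrt(57))^(1/3) + 2 + 8/(1 + 3*sqrt(57))^(1/3))/6)


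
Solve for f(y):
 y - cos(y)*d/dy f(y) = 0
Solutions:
 f(y) = C1 + Integral(y/cos(y), y)


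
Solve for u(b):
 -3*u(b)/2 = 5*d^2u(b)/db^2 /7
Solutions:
 u(b) = C1*sin(sqrt(210)*b/10) + C2*cos(sqrt(210)*b/10)


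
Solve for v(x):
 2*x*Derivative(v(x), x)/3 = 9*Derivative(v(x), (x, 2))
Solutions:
 v(x) = C1 + C2*erfi(sqrt(3)*x/9)


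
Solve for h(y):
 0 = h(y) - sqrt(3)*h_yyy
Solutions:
 h(y) = C3*exp(3^(5/6)*y/3) + (C1*sin(3^(1/3)*y/2) + C2*cos(3^(1/3)*y/2))*exp(-3^(5/6)*y/6)


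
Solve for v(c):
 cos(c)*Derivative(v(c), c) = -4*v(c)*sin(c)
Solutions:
 v(c) = C1*cos(c)^4


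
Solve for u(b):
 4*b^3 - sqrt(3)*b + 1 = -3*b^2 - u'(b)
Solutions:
 u(b) = C1 - b^4 - b^3 + sqrt(3)*b^2/2 - b


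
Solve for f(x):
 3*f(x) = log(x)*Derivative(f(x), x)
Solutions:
 f(x) = C1*exp(3*li(x))


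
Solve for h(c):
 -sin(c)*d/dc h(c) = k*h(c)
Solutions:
 h(c) = C1*exp(k*(-log(cos(c) - 1) + log(cos(c) + 1))/2)


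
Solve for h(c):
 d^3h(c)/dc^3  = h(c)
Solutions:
 h(c) = C3*exp(c) + (C1*sin(sqrt(3)*c/2) + C2*cos(sqrt(3)*c/2))*exp(-c/2)


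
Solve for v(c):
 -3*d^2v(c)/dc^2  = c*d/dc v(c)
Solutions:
 v(c) = C1 + C2*erf(sqrt(6)*c/6)


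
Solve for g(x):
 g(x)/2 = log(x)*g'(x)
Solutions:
 g(x) = C1*exp(li(x)/2)


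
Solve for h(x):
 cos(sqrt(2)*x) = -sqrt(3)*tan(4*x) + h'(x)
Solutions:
 h(x) = C1 - sqrt(3)*log(cos(4*x))/4 + sqrt(2)*sin(sqrt(2)*x)/2


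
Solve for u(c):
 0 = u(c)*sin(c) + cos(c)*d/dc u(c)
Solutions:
 u(c) = C1*cos(c)


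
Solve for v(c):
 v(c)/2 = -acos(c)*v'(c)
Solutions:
 v(c) = C1*exp(-Integral(1/acos(c), c)/2)


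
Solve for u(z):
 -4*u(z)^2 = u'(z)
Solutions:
 u(z) = 1/(C1 + 4*z)


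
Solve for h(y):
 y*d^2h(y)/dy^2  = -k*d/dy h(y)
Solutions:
 h(y) = C1 + y^(1 - re(k))*(C2*sin(log(y)*Abs(im(k))) + C3*cos(log(y)*im(k)))


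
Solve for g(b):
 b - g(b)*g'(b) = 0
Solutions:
 g(b) = -sqrt(C1 + b^2)
 g(b) = sqrt(C1 + b^2)


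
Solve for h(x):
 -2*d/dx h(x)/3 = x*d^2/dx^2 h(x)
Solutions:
 h(x) = C1 + C2*x^(1/3)


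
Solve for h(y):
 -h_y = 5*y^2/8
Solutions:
 h(y) = C1 - 5*y^3/24


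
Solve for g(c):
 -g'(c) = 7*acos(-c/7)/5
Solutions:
 g(c) = C1 - 7*c*acos(-c/7)/5 - 7*sqrt(49 - c^2)/5


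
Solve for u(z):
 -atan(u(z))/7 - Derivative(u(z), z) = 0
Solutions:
 Integral(1/atan(_y), (_y, u(z))) = C1 - z/7


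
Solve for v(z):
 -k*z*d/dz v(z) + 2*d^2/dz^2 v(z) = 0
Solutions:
 v(z) = Piecewise((-sqrt(pi)*C1*erf(z*sqrt(-k)/2)/sqrt(-k) - C2, (k > 0) | (k < 0)), (-C1*z - C2, True))


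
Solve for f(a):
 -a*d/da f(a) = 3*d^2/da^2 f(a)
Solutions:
 f(a) = C1 + C2*erf(sqrt(6)*a/6)


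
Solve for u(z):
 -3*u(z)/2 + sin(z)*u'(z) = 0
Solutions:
 u(z) = C1*(cos(z) - 1)^(3/4)/(cos(z) + 1)^(3/4)


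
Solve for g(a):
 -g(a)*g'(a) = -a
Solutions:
 g(a) = -sqrt(C1 + a^2)
 g(a) = sqrt(C1 + a^2)


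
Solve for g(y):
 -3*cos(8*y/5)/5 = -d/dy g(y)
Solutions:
 g(y) = C1 + 3*sin(8*y/5)/8


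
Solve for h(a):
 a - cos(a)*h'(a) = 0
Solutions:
 h(a) = C1 + Integral(a/cos(a), a)


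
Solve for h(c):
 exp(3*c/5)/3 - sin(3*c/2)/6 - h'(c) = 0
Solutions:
 h(c) = C1 + 5*exp(3*c/5)/9 + cos(3*c/2)/9


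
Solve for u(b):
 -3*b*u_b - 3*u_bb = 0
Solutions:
 u(b) = C1 + C2*erf(sqrt(2)*b/2)


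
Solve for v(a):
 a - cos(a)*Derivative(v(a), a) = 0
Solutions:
 v(a) = C1 + Integral(a/cos(a), a)


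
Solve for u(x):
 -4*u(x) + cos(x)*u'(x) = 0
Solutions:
 u(x) = C1*(sin(x)^2 + 2*sin(x) + 1)/(sin(x)^2 - 2*sin(x) + 1)


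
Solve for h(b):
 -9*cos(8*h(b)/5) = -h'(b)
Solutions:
 -9*b - 5*log(sin(8*h(b)/5) - 1)/16 + 5*log(sin(8*h(b)/5) + 1)/16 = C1


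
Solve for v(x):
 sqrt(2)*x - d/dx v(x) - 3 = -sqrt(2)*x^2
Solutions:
 v(x) = C1 + sqrt(2)*x^3/3 + sqrt(2)*x^2/2 - 3*x


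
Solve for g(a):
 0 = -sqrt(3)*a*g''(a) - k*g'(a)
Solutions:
 g(a) = C1 + a^(-sqrt(3)*re(k)/3 + 1)*(C2*sin(sqrt(3)*log(a)*Abs(im(k))/3) + C3*cos(sqrt(3)*log(a)*im(k)/3))


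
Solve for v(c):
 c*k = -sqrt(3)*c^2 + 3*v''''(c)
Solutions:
 v(c) = C1 + C2*c + C3*c^2 + C4*c^3 + sqrt(3)*c^6/1080 + c^5*k/360


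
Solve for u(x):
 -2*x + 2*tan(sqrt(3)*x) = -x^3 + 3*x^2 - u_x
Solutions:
 u(x) = C1 - x^4/4 + x^3 + x^2 + 2*sqrt(3)*log(cos(sqrt(3)*x))/3


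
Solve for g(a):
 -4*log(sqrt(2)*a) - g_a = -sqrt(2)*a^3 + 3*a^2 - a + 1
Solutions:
 g(a) = C1 + sqrt(2)*a^4/4 - a^3 + a^2/2 - 4*a*log(a) - a*log(4) + 3*a


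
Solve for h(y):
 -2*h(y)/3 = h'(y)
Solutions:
 h(y) = C1*exp(-2*y/3)


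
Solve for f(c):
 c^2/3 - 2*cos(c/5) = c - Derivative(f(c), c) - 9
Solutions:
 f(c) = C1 - c^3/9 + c^2/2 - 9*c + 10*sin(c/5)


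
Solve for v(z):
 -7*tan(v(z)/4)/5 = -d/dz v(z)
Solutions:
 v(z) = -4*asin(C1*exp(7*z/20)) + 4*pi
 v(z) = 4*asin(C1*exp(7*z/20))


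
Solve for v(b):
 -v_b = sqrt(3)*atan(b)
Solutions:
 v(b) = C1 - sqrt(3)*(b*atan(b) - log(b^2 + 1)/2)


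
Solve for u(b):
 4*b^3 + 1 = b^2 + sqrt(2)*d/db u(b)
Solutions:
 u(b) = C1 + sqrt(2)*b^4/2 - sqrt(2)*b^3/6 + sqrt(2)*b/2


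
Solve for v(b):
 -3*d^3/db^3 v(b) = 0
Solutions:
 v(b) = C1 + C2*b + C3*b^2


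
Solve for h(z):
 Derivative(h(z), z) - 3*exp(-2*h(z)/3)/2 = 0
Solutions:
 h(z) = 3*log(-sqrt(C1 + 3*z)) - 3*log(3)/2
 h(z) = 3*log(C1 + 3*z)/2 - 3*log(3)/2


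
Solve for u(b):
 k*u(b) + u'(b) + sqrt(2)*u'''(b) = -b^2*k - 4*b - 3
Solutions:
 u(b) = C1*exp(b*(-6^(1/3)*(9*sqrt(2)*k + 2*sqrt(3)*sqrt(27*k^2/2 + sqrt(2)))^(1/3) + 2*2^(1/6)*3^(2/3)/(9*sqrt(2)*k + 2*sqrt(3)*sqrt(27*k^2/2 + sqrt(2)))^(1/3))/6) + C2*exp(b*(6^(1/3)*(9*sqrt(2)*k + 2*sqrt(3)*sqrt(27*k^2/2 + sqrt(2)))^(1/3)/12 - 2^(1/3)*3^(5/6)*I*(9*sqrt(2)*k + 2*sqrt(3)*sqrt(27*k^2/2 + sqrt(2)))^(1/3)/12 + 2*sqrt(2)/((-6^(1/3) + 2^(1/3)*3^(5/6)*I)*(9*sqrt(2)*k + 2*sqrt(3)*sqrt(27*k^2/2 + sqrt(2)))^(1/3)))) + C3*exp(b*(6^(1/3)*(9*sqrt(2)*k + 2*sqrt(3)*sqrt(27*k^2/2 + sqrt(2)))^(1/3)/12 + 2^(1/3)*3^(5/6)*I*(9*sqrt(2)*k + 2*sqrt(3)*sqrt(27*k^2/2 + sqrt(2)))^(1/3)/12 - 2*sqrt(2)/((6^(1/3) + 2^(1/3)*3^(5/6)*I)*(9*sqrt(2)*k + 2*sqrt(3)*sqrt(27*k^2/2 + sqrt(2)))^(1/3)))) - b^2 - 2*b/k - 3/k + 2/k^2


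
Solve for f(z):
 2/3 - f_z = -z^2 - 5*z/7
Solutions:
 f(z) = C1 + z^3/3 + 5*z^2/14 + 2*z/3


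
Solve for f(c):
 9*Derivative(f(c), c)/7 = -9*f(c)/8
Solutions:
 f(c) = C1*exp(-7*c/8)


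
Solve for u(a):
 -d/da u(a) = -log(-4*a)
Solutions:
 u(a) = C1 + a*log(-a) + a*(-1 + 2*log(2))


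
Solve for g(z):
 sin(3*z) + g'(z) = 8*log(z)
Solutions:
 g(z) = C1 + 8*z*log(z) - 8*z + cos(3*z)/3


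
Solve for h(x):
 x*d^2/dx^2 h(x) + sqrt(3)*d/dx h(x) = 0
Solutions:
 h(x) = C1 + C2*x^(1 - sqrt(3))


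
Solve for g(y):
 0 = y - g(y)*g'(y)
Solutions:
 g(y) = -sqrt(C1 + y^2)
 g(y) = sqrt(C1 + y^2)


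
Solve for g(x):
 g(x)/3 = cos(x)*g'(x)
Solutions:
 g(x) = C1*(sin(x) + 1)^(1/6)/(sin(x) - 1)^(1/6)


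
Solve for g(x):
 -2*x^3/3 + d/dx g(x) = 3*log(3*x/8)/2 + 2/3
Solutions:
 g(x) = C1 + x^4/6 + 3*x*log(x)/2 - 9*x*log(2)/2 - 5*x/6 + 3*x*log(3)/2


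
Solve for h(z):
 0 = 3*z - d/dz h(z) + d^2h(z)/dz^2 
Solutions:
 h(z) = C1 + C2*exp(z) + 3*z^2/2 + 3*z


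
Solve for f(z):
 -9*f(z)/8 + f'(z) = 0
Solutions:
 f(z) = C1*exp(9*z/8)


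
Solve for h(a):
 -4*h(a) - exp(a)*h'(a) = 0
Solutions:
 h(a) = C1*exp(4*exp(-a))


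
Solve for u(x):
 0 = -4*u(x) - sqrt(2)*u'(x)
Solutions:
 u(x) = C1*exp(-2*sqrt(2)*x)


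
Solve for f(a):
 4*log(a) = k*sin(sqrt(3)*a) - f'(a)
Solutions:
 f(a) = C1 - 4*a*log(a) + 4*a - sqrt(3)*k*cos(sqrt(3)*a)/3


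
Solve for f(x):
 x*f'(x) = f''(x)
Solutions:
 f(x) = C1 + C2*erfi(sqrt(2)*x/2)


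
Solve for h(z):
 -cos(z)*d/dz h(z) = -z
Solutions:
 h(z) = C1 + Integral(z/cos(z), z)


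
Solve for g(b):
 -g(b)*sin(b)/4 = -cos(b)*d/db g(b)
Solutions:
 g(b) = C1/cos(b)^(1/4)


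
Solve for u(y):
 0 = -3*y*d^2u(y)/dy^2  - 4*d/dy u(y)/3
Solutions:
 u(y) = C1 + C2*y^(5/9)


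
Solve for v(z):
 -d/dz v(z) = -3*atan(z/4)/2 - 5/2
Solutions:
 v(z) = C1 + 3*z*atan(z/4)/2 + 5*z/2 - 3*log(z^2 + 16)


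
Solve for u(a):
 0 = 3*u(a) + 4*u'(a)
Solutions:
 u(a) = C1*exp(-3*a/4)


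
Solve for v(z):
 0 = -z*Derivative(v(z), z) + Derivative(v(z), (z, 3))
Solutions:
 v(z) = C1 + Integral(C2*airyai(z) + C3*airybi(z), z)


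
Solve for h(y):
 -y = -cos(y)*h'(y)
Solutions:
 h(y) = C1 + Integral(y/cos(y), y)


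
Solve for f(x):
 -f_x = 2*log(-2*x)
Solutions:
 f(x) = C1 - 2*x*log(-x) + 2*x*(1 - log(2))


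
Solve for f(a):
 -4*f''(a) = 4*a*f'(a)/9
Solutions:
 f(a) = C1 + C2*erf(sqrt(2)*a/6)


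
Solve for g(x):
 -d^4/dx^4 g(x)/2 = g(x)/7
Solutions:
 g(x) = (C1*sin(14^(3/4)*x/14) + C2*cos(14^(3/4)*x/14))*exp(-14^(3/4)*x/14) + (C3*sin(14^(3/4)*x/14) + C4*cos(14^(3/4)*x/14))*exp(14^(3/4)*x/14)


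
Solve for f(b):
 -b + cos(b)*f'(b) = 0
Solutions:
 f(b) = C1 + Integral(b/cos(b), b)


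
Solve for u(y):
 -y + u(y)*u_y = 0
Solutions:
 u(y) = -sqrt(C1 + y^2)
 u(y) = sqrt(C1 + y^2)


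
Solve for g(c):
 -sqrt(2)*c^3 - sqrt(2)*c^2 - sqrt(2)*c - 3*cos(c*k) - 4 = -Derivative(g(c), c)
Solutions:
 g(c) = C1 + sqrt(2)*c^4/4 + sqrt(2)*c^3/3 + sqrt(2)*c^2/2 + 4*c + 3*sin(c*k)/k


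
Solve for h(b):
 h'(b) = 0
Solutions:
 h(b) = C1


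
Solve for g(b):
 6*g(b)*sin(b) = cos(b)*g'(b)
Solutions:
 g(b) = C1/cos(b)^6


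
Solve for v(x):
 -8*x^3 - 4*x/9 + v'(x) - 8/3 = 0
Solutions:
 v(x) = C1 + 2*x^4 + 2*x^2/9 + 8*x/3


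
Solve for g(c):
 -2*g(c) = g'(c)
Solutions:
 g(c) = C1*exp(-2*c)


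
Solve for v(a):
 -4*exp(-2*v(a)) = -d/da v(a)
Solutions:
 v(a) = log(-sqrt(C1 + 8*a))
 v(a) = log(C1 + 8*a)/2


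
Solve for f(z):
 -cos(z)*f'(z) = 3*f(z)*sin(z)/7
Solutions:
 f(z) = C1*cos(z)^(3/7)


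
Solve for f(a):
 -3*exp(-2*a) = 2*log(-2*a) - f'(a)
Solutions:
 f(a) = C1 + 2*a*log(-a) + 2*a*(-1 + log(2)) - 3*exp(-2*a)/2


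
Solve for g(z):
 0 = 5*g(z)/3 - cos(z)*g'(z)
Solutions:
 g(z) = C1*(sin(z) + 1)^(5/6)/(sin(z) - 1)^(5/6)


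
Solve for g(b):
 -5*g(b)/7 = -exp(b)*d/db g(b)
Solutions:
 g(b) = C1*exp(-5*exp(-b)/7)


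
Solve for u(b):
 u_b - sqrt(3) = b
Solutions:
 u(b) = C1 + b^2/2 + sqrt(3)*b


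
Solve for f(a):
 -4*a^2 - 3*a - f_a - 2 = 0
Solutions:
 f(a) = C1 - 4*a^3/3 - 3*a^2/2 - 2*a


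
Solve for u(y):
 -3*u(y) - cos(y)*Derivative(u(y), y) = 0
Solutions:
 u(y) = C1*(sin(y) - 1)^(3/2)/(sin(y) + 1)^(3/2)


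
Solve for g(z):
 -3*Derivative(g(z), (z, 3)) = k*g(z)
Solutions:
 g(z) = C1*exp(3^(2/3)*z*(-k)^(1/3)/3) + C2*exp(z*(-k)^(1/3)*(-3^(2/3) + 3*3^(1/6)*I)/6) + C3*exp(-z*(-k)^(1/3)*(3^(2/3) + 3*3^(1/6)*I)/6)


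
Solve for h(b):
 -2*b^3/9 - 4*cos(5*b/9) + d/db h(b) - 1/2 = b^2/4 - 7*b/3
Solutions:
 h(b) = C1 + b^4/18 + b^3/12 - 7*b^2/6 + b/2 + 36*sin(5*b/9)/5


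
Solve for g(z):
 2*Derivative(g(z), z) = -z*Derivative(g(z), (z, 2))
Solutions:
 g(z) = C1 + C2/z


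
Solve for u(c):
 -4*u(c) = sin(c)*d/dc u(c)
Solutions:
 u(c) = C1*(cos(c)^2 + 2*cos(c) + 1)/(cos(c)^2 - 2*cos(c) + 1)


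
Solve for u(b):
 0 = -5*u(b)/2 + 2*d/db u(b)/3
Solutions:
 u(b) = C1*exp(15*b/4)


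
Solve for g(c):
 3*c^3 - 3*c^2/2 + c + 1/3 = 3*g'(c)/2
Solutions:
 g(c) = C1 + c^4/2 - c^3/3 + c^2/3 + 2*c/9


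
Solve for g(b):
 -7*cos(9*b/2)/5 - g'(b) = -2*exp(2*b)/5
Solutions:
 g(b) = C1 + exp(2*b)/5 - 14*sin(9*b/2)/45


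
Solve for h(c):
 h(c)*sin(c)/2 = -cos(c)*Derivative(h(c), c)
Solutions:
 h(c) = C1*sqrt(cos(c))


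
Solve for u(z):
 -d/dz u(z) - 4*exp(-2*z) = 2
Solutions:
 u(z) = C1 - 2*z + 2*exp(-2*z)


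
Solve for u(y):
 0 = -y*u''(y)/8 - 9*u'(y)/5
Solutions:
 u(y) = C1 + C2/y^(67/5)


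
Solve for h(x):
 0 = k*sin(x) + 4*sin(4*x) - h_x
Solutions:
 h(x) = C1 - k*cos(x) - cos(4*x)


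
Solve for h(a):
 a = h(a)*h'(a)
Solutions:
 h(a) = -sqrt(C1 + a^2)
 h(a) = sqrt(C1 + a^2)


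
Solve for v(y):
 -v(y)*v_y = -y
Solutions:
 v(y) = -sqrt(C1 + y^2)
 v(y) = sqrt(C1 + y^2)


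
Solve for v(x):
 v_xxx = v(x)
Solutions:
 v(x) = C3*exp(x) + (C1*sin(sqrt(3)*x/2) + C2*cos(sqrt(3)*x/2))*exp(-x/2)


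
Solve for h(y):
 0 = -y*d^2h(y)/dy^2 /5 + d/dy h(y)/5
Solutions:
 h(y) = C1 + C2*y^2


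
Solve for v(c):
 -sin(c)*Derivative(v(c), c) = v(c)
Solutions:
 v(c) = C1*sqrt(cos(c) + 1)/sqrt(cos(c) - 1)


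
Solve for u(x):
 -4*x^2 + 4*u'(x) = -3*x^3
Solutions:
 u(x) = C1 - 3*x^4/16 + x^3/3


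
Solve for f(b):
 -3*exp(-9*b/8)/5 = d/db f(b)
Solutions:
 f(b) = C1 + 8*exp(-9*b/8)/15


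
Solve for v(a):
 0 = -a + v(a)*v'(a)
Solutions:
 v(a) = -sqrt(C1 + a^2)
 v(a) = sqrt(C1 + a^2)


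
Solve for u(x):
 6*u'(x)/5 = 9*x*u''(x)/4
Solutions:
 u(x) = C1 + C2*x^(23/15)


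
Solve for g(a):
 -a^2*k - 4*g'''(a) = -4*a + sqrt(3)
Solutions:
 g(a) = C1 + C2*a + C3*a^2 - a^5*k/240 + a^4/24 - sqrt(3)*a^3/24


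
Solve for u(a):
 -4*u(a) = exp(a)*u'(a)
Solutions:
 u(a) = C1*exp(4*exp(-a))


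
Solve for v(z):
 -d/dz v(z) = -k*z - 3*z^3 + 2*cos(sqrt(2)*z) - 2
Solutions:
 v(z) = C1 + k*z^2/2 + 3*z^4/4 + 2*z - sqrt(2)*sin(sqrt(2)*z)


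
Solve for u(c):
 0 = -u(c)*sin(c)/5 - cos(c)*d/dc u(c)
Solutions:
 u(c) = C1*cos(c)^(1/5)


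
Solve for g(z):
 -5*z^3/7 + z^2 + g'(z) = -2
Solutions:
 g(z) = C1 + 5*z^4/28 - z^3/3 - 2*z


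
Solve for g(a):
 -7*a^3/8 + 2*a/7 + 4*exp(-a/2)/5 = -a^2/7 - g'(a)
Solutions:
 g(a) = C1 + 7*a^4/32 - a^3/21 - a^2/7 + 8*exp(-a/2)/5


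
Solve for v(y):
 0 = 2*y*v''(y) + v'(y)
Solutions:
 v(y) = C1 + C2*sqrt(y)


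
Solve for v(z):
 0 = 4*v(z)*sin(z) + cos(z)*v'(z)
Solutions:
 v(z) = C1*cos(z)^4


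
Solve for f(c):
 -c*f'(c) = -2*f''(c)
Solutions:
 f(c) = C1 + C2*erfi(c/2)


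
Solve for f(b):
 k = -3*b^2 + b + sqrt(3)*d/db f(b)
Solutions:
 f(b) = C1 + sqrt(3)*b^3/3 - sqrt(3)*b^2/6 + sqrt(3)*b*k/3


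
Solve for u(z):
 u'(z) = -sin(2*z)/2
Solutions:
 u(z) = C1 + cos(2*z)/4


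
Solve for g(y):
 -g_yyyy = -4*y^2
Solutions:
 g(y) = C1 + C2*y + C3*y^2 + C4*y^3 + y^6/90


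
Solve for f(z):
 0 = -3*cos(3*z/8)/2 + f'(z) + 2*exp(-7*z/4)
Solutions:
 f(z) = C1 + 4*sin(3*z/8) + 8*exp(-7*z/4)/7


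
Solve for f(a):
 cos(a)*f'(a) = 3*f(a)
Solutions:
 f(a) = C1*(sin(a) + 1)^(3/2)/(sin(a) - 1)^(3/2)


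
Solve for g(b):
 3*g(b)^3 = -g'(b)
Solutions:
 g(b) = -sqrt(2)*sqrt(-1/(C1 - 3*b))/2
 g(b) = sqrt(2)*sqrt(-1/(C1 - 3*b))/2


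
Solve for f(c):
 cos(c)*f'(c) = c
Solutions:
 f(c) = C1 + Integral(c/cos(c), c)


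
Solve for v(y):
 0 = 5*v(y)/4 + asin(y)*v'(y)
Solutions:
 v(y) = C1*exp(-5*Integral(1/asin(y), y)/4)


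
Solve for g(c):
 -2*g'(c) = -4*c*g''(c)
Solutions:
 g(c) = C1 + C2*c^(3/2)


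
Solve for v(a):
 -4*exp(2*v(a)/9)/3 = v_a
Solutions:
 v(a) = 9*log(-sqrt(-1/(C1 - 4*a))) - 9*log(2) + 9*log(6)/2 + 9*log(3)
 v(a) = 9*log(-1/(C1 - 4*a))/2 - 9*log(2) + 9*log(6)/2 + 9*log(3)


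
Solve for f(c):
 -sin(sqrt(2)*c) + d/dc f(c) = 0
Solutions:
 f(c) = C1 - sqrt(2)*cos(sqrt(2)*c)/2


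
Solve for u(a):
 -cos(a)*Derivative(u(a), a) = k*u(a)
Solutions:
 u(a) = C1*exp(k*(log(sin(a) - 1) - log(sin(a) + 1))/2)


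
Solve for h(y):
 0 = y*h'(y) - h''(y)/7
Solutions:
 h(y) = C1 + C2*erfi(sqrt(14)*y/2)


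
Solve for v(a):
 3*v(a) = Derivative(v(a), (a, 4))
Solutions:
 v(a) = C1*exp(-3^(1/4)*a) + C2*exp(3^(1/4)*a) + C3*sin(3^(1/4)*a) + C4*cos(3^(1/4)*a)


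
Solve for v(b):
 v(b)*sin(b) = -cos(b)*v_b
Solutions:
 v(b) = C1*cos(b)


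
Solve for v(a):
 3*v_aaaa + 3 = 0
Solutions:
 v(a) = C1 + C2*a + C3*a^2 + C4*a^3 - a^4/24


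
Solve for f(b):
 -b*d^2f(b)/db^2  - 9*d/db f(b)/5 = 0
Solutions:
 f(b) = C1 + C2/b^(4/5)


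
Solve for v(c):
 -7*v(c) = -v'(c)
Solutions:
 v(c) = C1*exp(7*c)


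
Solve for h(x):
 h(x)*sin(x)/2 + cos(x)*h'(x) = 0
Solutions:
 h(x) = C1*sqrt(cos(x))


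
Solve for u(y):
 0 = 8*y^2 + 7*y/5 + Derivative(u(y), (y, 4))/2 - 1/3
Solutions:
 u(y) = C1 + C2*y + C3*y^2 + C4*y^3 - 2*y^6/45 - 7*y^5/300 + y^4/36


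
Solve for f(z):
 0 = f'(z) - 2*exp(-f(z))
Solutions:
 f(z) = log(C1 + 2*z)


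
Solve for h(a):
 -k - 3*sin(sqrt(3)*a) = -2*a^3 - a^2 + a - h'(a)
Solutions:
 h(a) = C1 - a^4/2 - a^3/3 + a^2/2 + a*k - sqrt(3)*cos(sqrt(3)*a)


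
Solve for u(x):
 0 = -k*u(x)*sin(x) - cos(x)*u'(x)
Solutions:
 u(x) = C1*exp(k*log(cos(x)))


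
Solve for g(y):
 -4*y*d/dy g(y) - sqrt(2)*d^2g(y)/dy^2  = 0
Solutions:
 g(y) = C1 + C2*erf(2^(1/4)*y)


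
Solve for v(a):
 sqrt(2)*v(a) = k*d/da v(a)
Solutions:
 v(a) = C1*exp(sqrt(2)*a/k)


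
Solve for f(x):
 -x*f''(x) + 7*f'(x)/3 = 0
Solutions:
 f(x) = C1 + C2*x^(10/3)


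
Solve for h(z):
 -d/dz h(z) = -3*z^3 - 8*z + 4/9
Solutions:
 h(z) = C1 + 3*z^4/4 + 4*z^2 - 4*z/9


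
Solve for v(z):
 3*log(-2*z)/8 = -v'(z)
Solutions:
 v(z) = C1 - 3*z*log(-z)/8 + 3*z*(1 - log(2))/8


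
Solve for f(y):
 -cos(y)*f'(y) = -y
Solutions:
 f(y) = C1 + Integral(y/cos(y), y)


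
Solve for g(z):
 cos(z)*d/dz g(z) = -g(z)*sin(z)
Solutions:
 g(z) = C1*cos(z)


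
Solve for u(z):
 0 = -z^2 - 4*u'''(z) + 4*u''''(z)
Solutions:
 u(z) = C1 + C2*z + C3*z^2 + C4*exp(z) - z^5/240 - z^4/48 - z^3/12


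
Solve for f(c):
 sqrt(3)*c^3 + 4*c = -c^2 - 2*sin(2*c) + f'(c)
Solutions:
 f(c) = C1 + sqrt(3)*c^4/4 + c^3/3 + 2*c^2 - cos(2*c)


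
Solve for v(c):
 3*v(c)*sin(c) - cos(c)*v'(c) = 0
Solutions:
 v(c) = C1/cos(c)^3


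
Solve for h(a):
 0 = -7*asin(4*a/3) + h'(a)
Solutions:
 h(a) = C1 + 7*a*asin(4*a/3) + 7*sqrt(9 - 16*a^2)/4


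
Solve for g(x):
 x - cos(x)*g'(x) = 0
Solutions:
 g(x) = C1 + Integral(x/cos(x), x)


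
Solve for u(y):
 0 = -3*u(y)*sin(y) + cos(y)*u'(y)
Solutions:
 u(y) = C1/cos(y)^3


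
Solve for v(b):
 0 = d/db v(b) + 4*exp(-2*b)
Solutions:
 v(b) = C1 + 2*exp(-2*b)


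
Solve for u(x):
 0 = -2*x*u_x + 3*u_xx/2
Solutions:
 u(x) = C1 + C2*erfi(sqrt(6)*x/3)


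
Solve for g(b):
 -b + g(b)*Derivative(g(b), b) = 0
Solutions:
 g(b) = -sqrt(C1 + b^2)
 g(b) = sqrt(C1 + b^2)


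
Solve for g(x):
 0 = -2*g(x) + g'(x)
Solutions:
 g(x) = C1*exp(2*x)


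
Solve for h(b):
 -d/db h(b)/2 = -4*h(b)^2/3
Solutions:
 h(b) = -3/(C1 + 8*b)


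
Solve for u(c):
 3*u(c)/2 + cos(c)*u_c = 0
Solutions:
 u(c) = C1*(sin(c) - 1)^(3/4)/(sin(c) + 1)^(3/4)


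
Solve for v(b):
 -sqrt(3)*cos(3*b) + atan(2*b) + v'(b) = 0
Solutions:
 v(b) = C1 - b*atan(2*b) + log(4*b^2 + 1)/4 + sqrt(3)*sin(3*b)/3


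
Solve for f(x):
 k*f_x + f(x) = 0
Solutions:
 f(x) = C1*exp(-x/k)


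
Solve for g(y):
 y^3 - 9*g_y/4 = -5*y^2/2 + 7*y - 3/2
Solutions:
 g(y) = C1 + y^4/9 + 10*y^3/27 - 14*y^2/9 + 2*y/3


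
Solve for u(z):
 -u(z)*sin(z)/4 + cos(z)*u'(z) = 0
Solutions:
 u(z) = C1/cos(z)^(1/4)


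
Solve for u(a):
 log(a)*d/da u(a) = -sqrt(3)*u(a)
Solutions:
 u(a) = C1*exp(-sqrt(3)*li(a))


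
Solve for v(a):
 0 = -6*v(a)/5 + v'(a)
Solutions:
 v(a) = C1*exp(6*a/5)


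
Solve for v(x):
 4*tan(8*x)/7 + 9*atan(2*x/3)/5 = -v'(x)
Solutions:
 v(x) = C1 - 9*x*atan(2*x/3)/5 + 27*log(4*x^2 + 9)/20 + log(cos(8*x))/14


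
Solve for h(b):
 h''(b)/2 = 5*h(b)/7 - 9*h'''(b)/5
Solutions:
 h(b) = C1*exp(-b*(35*35^(1/3)/(54*sqrt(26034) + 8713)^(1/3) + 70 + 35^(2/3)*(54*sqrt(26034) + 8713)^(1/3))/756)*sin(sqrt(3)*35^(1/3)*b*(-35^(1/3)*(54*sqrt(26034) + 8713)^(1/3) + 35/(54*sqrt(26034) + 8713)^(1/3))/756) + C2*exp(-b*(35*35^(1/3)/(54*sqrt(26034) + 8713)^(1/3) + 70 + 35^(2/3)*(54*sqrt(26034) + 8713)^(1/3))/756)*cos(sqrt(3)*35^(1/3)*b*(-35^(1/3)*(54*sqrt(26034) + 8713)^(1/3) + 35/(54*sqrt(26034) + 8713)^(1/3))/756) + C3*exp(b*(-35 + 35*35^(1/3)/(54*sqrt(26034) + 8713)^(1/3) + 35^(2/3)*(54*sqrt(26034) + 8713)^(1/3))/378)


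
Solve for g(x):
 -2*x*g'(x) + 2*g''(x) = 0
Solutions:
 g(x) = C1 + C2*erfi(sqrt(2)*x/2)


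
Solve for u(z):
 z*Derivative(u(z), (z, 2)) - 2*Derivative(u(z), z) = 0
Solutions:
 u(z) = C1 + C2*z^3


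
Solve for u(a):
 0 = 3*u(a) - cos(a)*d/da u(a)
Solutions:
 u(a) = C1*(sin(a) + 1)^(3/2)/(sin(a) - 1)^(3/2)


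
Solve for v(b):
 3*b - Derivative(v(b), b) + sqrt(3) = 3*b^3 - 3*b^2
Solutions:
 v(b) = C1 - 3*b^4/4 + b^3 + 3*b^2/2 + sqrt(3)*b


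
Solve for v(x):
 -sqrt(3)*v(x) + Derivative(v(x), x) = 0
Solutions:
 v(x) = C1*exp(sqrt(3)*x)


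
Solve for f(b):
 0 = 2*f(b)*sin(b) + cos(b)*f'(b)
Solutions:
 f(b) = C1*cos(b)^2


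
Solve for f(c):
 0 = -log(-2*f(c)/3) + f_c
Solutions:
 -Integral(1/(log(-_y) - log(3) + log(2)), (_y, f(c))) = C1 - c


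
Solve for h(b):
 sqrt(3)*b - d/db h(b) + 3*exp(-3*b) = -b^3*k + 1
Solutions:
 h(b) = C1 + b^4*k/4 + sqrt(3)*b^2/2 - b - exp(-3*b)


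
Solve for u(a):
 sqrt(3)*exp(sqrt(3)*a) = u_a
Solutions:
 u(a) = C1 + exp(sqrt(3)*a)


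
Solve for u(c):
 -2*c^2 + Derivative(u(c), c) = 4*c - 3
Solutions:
 u(c) = C1 + 2*c^3/3 + 2*c^2 - 3*c


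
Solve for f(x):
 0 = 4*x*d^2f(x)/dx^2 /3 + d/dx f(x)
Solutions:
 f(x) = C1 + C2*x^(1/4)


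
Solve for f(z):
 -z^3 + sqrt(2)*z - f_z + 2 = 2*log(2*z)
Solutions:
 f(z) = C1 - z^4/4 + sqrt(2)*z^2/2 - 2*z*log(z) - z*log(4) + 4*z


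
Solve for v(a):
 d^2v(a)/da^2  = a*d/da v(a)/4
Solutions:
 v(a) = C1 + C2*erfi(sqrt(2)*a/4)


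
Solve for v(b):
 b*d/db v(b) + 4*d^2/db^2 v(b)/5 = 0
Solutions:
 v(b) = C1 + C2*erf(sqrt(10)*b/4)


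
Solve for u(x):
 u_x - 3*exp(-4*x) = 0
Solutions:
 u(x) = C1 - 3*exp(-4*x)/4


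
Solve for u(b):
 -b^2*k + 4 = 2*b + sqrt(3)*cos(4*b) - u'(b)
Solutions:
 u(b) = C1 + b^3*k/3 + b^2 - 4*b + sqrt(3)*sin(4*b)/4


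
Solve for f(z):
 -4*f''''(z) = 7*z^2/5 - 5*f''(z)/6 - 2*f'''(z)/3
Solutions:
 f(z) = C1 + C2*z + C3*exp(z*(1 - sqrt(31))/12) + C4*exp(z*(1 + sqrt(31))/12) + 7*z^4/50 - 56*z^3/125 + 5712*z^2/625


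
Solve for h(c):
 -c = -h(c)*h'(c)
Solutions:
 h(c) = -sqrt(C1 + c^2)
 h(c) = sqrt(C1 + c^2)


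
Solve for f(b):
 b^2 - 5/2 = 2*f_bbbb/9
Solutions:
 f(b) = C1 + C2*b + C3*b^2 + C4*b^3 + b^6/80 - 15*b^4/32


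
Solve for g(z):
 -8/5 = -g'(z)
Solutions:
 g(z) = C1 + 8*z/5


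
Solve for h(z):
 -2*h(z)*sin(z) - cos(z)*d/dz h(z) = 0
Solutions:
 h(z) = C1*cos(z)^2


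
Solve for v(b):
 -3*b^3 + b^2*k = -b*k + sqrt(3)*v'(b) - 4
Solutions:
 v(b) = C1 - sqrt(3)*b^4/4 + sqrt(3)*b^3*k/9 + sqrt(3)*b^2*k/6 + 4*sqrt(3)*b/3


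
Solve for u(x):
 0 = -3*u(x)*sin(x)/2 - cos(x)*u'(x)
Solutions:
 u(x) = C1*cos(x)^(3/2)


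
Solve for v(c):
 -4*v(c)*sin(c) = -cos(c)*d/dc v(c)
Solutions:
 v(c) = C1/cos(c)^4


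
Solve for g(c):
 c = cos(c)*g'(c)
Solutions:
 g(c) = C1 + Integral(c/cos(c), c)


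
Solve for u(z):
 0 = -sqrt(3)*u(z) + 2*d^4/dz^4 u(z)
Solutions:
 u(z) = C1*exp(-2^(3/4)*3^(1/8)*z/2) + C2*exp(2^(3/4)*3^(1/8)*z/2) + C3*sin(2^(3/4)*3^(1/8)*z/2) + C4*cos(2^(3/4)*3^(1/8)*z/2)


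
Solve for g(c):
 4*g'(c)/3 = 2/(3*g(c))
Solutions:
 g(c) = -sqrt(C1 + c)
 g(c) = sqrt(C1 + c)


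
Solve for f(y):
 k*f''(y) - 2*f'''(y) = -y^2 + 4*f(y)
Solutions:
 f(y) = C1*exp(y*(-k^2/(-k^3/8 + sqrt(-k^6 + (216 - k^3)^2)/8 + 27)^(1/3) + 2*k - 4*(-k^3/8 + sqrt(-k^6 + (216 - k^3)^2)/8 + 27)^(1/3))/12) + C2*exp(y*(-k^2/((-1 + sqrt(3)*I)*(-k^3/8 + sqrt(-k^6 + (216 - k^3)^2)/8 + 27)^(1/3)) + k + (-k^3/8 + sqrt(-k^6 + (216 - k^3)^2)/8 + 27)^(1/3) - sqrt(3)*I*(-k^3/8 + sqrt(-k^6 + (216 - k^3)^2)/8 + 27)^(1/3))/6) + C3*exp(y*(k^2/((1 + sqrt(3)*I)*(-k^3/8 + sqrt(-k^6 + (216 - k^3)^2)/8 + 27)^(1/3)) + k + (-k^3/8 + sqrt(-k^6 + (216 - k^3)^2)/8 + 27)^(1/3) + sqrt(3)*I*(-k^3/8 + sqrt(-k^6 + (216 - k^3)^2)/8 + 27)^(1/3))/6) + k/8 + y^2/4


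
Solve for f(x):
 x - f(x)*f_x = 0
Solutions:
 f(x) = -sqrt(C1 + x^2)
 f(x) = sqrt(C1 + x^2)


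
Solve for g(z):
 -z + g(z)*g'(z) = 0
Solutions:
 g(z) = -sqrt(C1 + z^2)
 g(z) = sqrt(C1 + z^2)


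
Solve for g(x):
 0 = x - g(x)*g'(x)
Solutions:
 g(x) = -sqrt(C1 + x^2)
 g(x) = sqrt(C1 + x^2)


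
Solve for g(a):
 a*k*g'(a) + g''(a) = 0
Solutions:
 g(a) = Piecewise((-sqrt(2)*sqrt(pi)*C1*erf(sqrt(2)*a*sqrt(k)/2)/(2*sqrt(k)) - C2, (k > 0) | (k < 0)), (-C1*a - C2, True))


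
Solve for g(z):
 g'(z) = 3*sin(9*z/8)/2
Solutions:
 g(z) = C1 - 4*cos(9*z/8)/3


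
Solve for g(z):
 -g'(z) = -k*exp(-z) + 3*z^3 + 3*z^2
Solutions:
 g(z) = C1 - k*exp(-z) - 3*z^4/4 - z^3


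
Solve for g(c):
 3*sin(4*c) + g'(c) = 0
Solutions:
 g(c) = C1 + 3*cos(4*c)/4


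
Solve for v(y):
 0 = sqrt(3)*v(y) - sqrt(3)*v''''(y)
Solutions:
 v(y) = C1*exp(-y) + C2*exp(y) + C3*sin(y) + C4*cos(y)


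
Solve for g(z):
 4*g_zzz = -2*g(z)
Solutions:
 g(z) = C3*exp(-2^(2/3)*z/2) + (C1*sin(2^(2/3)*sqrt(3)*z/4) + C2*cos(2^(2/3)*sqrt(3)*z/4))*exp(2^(2/3)*z/4)


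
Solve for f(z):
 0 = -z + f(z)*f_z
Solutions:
 f(z) = -sqrt(C1 + z^2)
 f(z) = sqrt(C1 + z^2)


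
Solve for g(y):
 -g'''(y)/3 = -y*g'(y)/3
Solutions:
 g(y) = C1 + Integral(C2*airyai(y) + C3*airybi(y), y)


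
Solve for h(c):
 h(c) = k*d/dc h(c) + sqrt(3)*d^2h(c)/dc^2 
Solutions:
 h(c) = C1*exp(sqrt(3)*c*(-k + sqrt(k^2 + 4*sqrt(3)))/6) + C2*exp(-sqrt(3)*c*(k + sqrt(k^2 + 4*sqrt(3)))/6)


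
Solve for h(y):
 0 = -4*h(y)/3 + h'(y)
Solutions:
 h(y) = C1*exp(4*y/3)


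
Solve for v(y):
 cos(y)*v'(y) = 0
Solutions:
 v(y) = C1


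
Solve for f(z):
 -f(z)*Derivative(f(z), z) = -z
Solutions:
 f(z) = -sqrt(C1 + z^2)
 f(z) = sqrt(C1 + z^2)


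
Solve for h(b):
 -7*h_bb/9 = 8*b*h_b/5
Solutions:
 h(b) = C1 + C2*erf(6*sqrt(35)*b/35)


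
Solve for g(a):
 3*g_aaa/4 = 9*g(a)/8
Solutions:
 g(a) = C3*exp(2^(2/3)*3^(1/3)*a/2) + (C1*sin(2^(2/3)*3^(5/6)*a/4) + C2*cos(2^(2/3)*3^(5/6)*a/4))*exp(-2^(2/3)*3^(1/3)*a/4)


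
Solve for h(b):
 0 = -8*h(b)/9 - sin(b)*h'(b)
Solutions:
 h(b) = C1*(cos(b) + 1)^(4/9)/(cos(b) - 1)^(4/9)


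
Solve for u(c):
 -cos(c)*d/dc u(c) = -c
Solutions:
 u(c) = C1 + Integral(c/cos(c), c)


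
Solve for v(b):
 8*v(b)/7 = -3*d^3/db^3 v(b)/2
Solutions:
 v(b) = C3*exp(-2*2^(1/3)*21^(2/3)*b/21) + (C1*sin(2^(1/3)*3^(1/6)*7^(2/3)*b/7) + C2*cos(2^(1/3)*3^(1/6)*7^(2/3)*b/7))*exp(2^(1/3)*21^(2/3)*b/21)


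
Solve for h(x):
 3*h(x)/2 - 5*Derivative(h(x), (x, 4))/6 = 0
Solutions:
 h(x) = C1*exp(-sqrt(3)*5^(3/4)*x/5) + C2*exp(sqrt(3)*5^(3/4)*x/5) + C3*sin(sqrt(3)*5^(3/4)*x/5) + C4*cos(sqrt(3)*5^(3/4)*x/5)


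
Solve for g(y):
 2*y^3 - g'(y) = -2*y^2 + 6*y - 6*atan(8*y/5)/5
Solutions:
 g(y) = C1 + y^4/2 + 2*y^3/3 - 3*y^2 + 6*y*atan(8*y/5)/5 - 3*log(64*y^2 + 25)/8


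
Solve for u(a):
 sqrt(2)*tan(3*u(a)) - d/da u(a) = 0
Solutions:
 u(a) = -asin(C1*exp(3*sqrt(2)*a))/3 + pi/3
 u(a) = asin(C1*exp(3*sqrt(2)*a))/3


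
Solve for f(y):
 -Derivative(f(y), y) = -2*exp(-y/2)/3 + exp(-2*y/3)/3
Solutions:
 f(y) = C1 - 4*exp(-y/2)/3 + exp(-2*y/3)/2


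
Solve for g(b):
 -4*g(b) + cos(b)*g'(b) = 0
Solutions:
 g(b) = C1*(sin(b)^2 + 2*sin(b) + 1)/(sin(b)^2 - 2*sin(b) + 1)


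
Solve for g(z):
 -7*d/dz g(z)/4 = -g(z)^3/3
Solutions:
 g(z) = -sqrt(42)*sqrt(-1/(C1 + 4*z))/2
 g(z) = sqrt(42)*sqrt(-1/(C1 + 4*z))/2


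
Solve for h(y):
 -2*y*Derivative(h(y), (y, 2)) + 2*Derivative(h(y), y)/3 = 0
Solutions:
 h(y) = C1 + C2*y^(4/3)


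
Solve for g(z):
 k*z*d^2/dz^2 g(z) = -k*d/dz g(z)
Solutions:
 g(z) = C1 + C2*log(z)


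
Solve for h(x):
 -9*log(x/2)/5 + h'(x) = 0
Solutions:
 h(x) = C1 + 9*x*log(x)/5 - 9*x/5 - 9*x*log(2)/5


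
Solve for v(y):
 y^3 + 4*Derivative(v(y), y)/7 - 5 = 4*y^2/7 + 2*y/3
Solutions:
 v(y) = C1 - 7*y^4/16 + y^3/3 + 7*y^2/12 + 35*y/4


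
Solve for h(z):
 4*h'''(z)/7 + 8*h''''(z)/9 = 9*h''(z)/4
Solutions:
 h(z) = C1 + C2*z + C3*exp(9*z*(-2 + sqrt(102))/56) + C4*exp(-9*z*(2 + sqrt(102))/56)


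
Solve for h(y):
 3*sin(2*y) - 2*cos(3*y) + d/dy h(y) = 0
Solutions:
 h(y) = C1 + 2*sin(3*y)/3 + 3*cos(2*y)/2


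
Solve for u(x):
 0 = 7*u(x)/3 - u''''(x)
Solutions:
 u(x) = C1*exp(-3^(3/4)*7^(1/4)*x/3) + C2*exp(3^(3/4)*7^(1/4)*x/3) + C3*sin(3^(3/4)*7^(1/4)*x/3) + C4*cos(3^(3/4)*7^(1/4)*x/3)


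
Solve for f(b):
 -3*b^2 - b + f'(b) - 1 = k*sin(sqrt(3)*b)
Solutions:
 f(b) = C1 + b^3 + b^2/2 + b - sqrt(3)*k*cos(sqrt(3)*b)/3


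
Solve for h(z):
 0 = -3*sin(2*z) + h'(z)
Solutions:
 h(z) = C1 - 3*cos(2*z)/2


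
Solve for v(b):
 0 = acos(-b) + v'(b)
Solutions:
 v(b) = C1 - b*acos(-b) - sqrt(1 - b^2)


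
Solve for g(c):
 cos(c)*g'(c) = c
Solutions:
 g(c) = C1 + Integral(c/cos(c), c)


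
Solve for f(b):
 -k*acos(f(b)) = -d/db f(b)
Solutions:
 Integral(1/acos(_y), (_y, f(b))) = C1 + b*k


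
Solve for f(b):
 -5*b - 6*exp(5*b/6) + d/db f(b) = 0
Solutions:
 f(b) = C1 + 5*b^2/2 + 36*exp(5*b/6)/5


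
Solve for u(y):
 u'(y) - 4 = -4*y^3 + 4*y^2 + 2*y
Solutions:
 u(y) = C1 - y^4 + 4*y^3/3 + y^2 + 4*y


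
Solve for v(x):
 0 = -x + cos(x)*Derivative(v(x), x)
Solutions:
 v(x) = C1 + Integral(x/cos(x), x)


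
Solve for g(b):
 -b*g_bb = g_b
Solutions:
 g(b) = C1 + C2*log(b)


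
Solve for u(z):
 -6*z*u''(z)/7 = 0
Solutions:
 u(z) = C1 + C2*z


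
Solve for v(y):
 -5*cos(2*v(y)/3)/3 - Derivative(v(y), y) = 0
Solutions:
 5*y/3 - 3*log(sin(2*v(y)/3) - 1)/4 + 3*log(sin(2*v(y)/3) + 1)/4 = C1


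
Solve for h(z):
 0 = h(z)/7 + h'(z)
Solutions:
 h(z) = C1*exp(-z/7)


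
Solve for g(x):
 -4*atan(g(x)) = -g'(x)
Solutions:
 Integral(1/atan(_y), (_y, g(x))) = C1 + 4*x


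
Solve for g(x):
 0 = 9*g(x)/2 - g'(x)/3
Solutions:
 g(x) = C1*exp(27*x/2)


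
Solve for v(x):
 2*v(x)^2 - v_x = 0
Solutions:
 v(x) = -1/(C1 + 2*x)


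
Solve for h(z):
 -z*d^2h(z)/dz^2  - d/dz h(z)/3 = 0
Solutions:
 h(z) = C1 + C2*z^(2/3)


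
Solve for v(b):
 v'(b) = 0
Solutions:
 v(b) = C1


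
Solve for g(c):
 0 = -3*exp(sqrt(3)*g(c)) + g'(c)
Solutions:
 g(c) = sqrt(3)*(2*log(-1/(C1 + 3*c)) - log(3))/6


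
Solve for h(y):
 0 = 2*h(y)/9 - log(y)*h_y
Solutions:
 h(y) = C1*exp(2*li(y)/9)


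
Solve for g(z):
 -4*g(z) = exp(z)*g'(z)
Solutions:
 g(z) = C1*exp(4*exp(-z))


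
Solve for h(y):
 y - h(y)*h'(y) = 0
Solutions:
 h(y) = -sqrt(C1 + y^2)
 h(y) = sqrt(C1 + y^2)


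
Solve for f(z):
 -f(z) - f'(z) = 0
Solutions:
 f(z) = C1*exp(-z)


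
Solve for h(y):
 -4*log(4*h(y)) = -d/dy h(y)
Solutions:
 -Integral(1/(log(_y) + 2*log(2)), (_y, h(y)))/4 = C1 - y


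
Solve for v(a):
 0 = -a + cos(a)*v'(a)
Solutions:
 v(a) = C1 + Integral(a/cos(a), a)


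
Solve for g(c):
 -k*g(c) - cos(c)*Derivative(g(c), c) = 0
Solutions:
 g(c) = C1*exp(k*(log(sin(c) - 1) - log(sin(c) + 1))/2)


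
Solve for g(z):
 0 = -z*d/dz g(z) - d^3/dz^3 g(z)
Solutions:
 g(z) = C1 + Integral(C2*airyai(-z) + C3*airybi(-z), z)


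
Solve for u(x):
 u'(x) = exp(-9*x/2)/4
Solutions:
 u(x) = C1 - exp(-9*x/2)/18


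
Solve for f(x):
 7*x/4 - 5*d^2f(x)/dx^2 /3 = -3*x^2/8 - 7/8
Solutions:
 f(x) = C1 + C2*x + 3*x^4/160 + 7*x^3/40 + 21*x^2/80


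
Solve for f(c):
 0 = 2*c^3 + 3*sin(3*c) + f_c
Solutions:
 f(c) = C1 - c^4/2 + cos(3*c)


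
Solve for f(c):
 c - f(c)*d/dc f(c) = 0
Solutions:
 f(c) = -sqrt(C1 + c^2)
 f(c) = sqrt(C1 + c^2)


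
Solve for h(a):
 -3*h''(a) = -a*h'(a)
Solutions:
 h(a) = C1 + C2*erfi(sqrt(6)*a/6)


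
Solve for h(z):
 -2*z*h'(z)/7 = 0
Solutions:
 h(z) = C1


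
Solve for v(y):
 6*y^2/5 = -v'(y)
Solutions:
 v(y) = C1 - 2*y^3/5


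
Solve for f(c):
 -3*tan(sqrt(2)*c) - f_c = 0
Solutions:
 f(c) = C1 + 3*sqrt(2)*log(cos(sqrt(2)*c))/2


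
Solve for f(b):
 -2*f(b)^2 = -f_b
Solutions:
 f(b) = -1/(C1 + 2*b)


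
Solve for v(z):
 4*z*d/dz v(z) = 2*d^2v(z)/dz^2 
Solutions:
 v(z) = C1 + C2*erfi(z)


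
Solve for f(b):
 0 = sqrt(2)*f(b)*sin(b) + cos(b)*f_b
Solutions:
 f(b) = C1*cos(b)^(sqrt(2))


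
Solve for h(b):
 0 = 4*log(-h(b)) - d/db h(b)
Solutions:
 -li(-h(b)) = C1 + 4*b


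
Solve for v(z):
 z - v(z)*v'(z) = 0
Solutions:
 v(z) = -sqrt(C1 + z^2)
 v(z) = sqrt(C1 + z^2)


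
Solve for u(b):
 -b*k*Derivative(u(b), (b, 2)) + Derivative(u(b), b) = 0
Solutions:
 u(b) = C1 + b^(((re(k) + 1)*re(k) + im(k)^2)/(re(k)^2 + im(k)^2))*(C2*sin(log(b)*Abs(im(k))/(re(k)^2 + im(k)^2)) + C3*cos(log(b)*im(k)/(re(k)^2 + im(k)^2)))


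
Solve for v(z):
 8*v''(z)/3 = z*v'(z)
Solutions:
 v(z) = C1 + C2*erfi(sqrt(3)*z/4)


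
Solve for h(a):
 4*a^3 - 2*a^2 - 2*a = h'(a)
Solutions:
 h(a) = C1 + a^4 - 2*a^3/3 - a^2


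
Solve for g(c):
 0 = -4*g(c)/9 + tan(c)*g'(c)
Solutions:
 g(c) = C1*sin(c)^(4/9)


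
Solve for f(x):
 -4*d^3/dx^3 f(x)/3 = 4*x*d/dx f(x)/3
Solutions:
 f(x) = C1 + Integral(C2*airyai(-x) + C3*airybi(-x), x)


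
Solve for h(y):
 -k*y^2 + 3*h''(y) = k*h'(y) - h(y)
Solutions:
 h(y) = C1*exp(y*(k - sqrt(k^2 - 12))/6) + C2*exp(y*(k + sqrt(k^2 - 12))/6) + 2*k^3 + 2*k^2*y + k*y^2 - 6*k


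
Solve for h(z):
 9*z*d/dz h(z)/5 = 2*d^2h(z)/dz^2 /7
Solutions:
 h(z) = C1 + C2*erfi(3*sqrt(35)*z/10)


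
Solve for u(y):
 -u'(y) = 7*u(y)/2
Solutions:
 u(y) = C1*exp(-7*y/2)


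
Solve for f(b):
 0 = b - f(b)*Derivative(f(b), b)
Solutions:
 f(b) = -sqrt(C1 + b^2)
 f(b) = sqrt(C1 + b^2)


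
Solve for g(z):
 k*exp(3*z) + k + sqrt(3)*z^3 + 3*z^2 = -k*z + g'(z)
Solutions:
 g(z) = C1 + k*z^2/2 + k*z + k*exp(3*z)/3 + sqrt(3)*z^4/4 + z^3


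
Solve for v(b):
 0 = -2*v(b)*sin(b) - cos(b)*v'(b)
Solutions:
 v(b) = C1*cos(b)^2


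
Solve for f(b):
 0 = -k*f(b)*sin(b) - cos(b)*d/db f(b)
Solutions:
 f(b) = C1*exp(k*log(cos(b)))


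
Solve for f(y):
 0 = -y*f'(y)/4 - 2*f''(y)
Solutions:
 f(y) = C1 + C2*erf(y/4)


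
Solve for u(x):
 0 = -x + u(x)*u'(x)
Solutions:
 u(x) = -sqrt(C1 + x^2)
 u(x) = sqrt(C1 + x^2)


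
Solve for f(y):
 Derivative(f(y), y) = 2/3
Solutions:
 f(y) = C1 + 2*y/3


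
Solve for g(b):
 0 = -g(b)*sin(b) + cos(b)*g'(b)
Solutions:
 g(b) = C1/cos(b)


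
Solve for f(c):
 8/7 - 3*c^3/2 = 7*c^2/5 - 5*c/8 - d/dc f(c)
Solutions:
 f(c) = C1 + 3*c^4/8 + 7*c^3/15 - 5*c^2/16 - 8*c/7


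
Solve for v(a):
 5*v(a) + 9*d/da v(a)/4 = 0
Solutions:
 v(a) = C1*exp(-20*a/9)


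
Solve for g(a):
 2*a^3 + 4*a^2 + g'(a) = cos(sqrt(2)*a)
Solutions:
 g(a) = C1 - a^4/2 - 4*a^3/3 + sqrt(2)*sin(sqrt(2)*a)/2


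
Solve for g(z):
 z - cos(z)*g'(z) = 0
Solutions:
 g(z) = C1 + Integral(z/cos(z), z)


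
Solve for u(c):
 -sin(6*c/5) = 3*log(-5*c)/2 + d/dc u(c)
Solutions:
 u(c) = C1 - 3*c*log(-c)/2 - 3*c*log(5)/2 + 3*c/2 + 5*cos(6*c/5)/6


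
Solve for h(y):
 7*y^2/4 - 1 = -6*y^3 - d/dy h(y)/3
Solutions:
 h(y) = C1 - 9*y^4/2 - 7*y^3/4 + 3*y


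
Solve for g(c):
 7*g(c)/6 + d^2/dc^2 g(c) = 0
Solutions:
 g(c) = C1*sin(sqrt(42)*c/6) + C2*cos(sqrt(42)*c/6)


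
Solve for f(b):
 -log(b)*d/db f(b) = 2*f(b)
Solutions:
 f(b) = C1*exp(-2*li(b))


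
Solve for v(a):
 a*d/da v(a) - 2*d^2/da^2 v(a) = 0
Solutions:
 v(a) = C1 + C2*erfi(a/2)


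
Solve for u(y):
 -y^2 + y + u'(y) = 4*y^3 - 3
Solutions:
 u(y) = C1 + y^4 + y^3/3 - y^2/2 - 3*y


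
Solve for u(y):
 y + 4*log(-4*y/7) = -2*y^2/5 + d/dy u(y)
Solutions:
 u(y) = C1 + 2*y^3/15 + y^2/2 + 4*y*log(-y) + 4*y*(-log(7) - 1 + 2*log(2))


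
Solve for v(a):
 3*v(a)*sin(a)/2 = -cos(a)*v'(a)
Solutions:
 v(a) = C1*cos(a)^(3/2)


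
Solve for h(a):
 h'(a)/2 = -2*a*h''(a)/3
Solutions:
 h(a) = C1 + C2*a^(1/4)


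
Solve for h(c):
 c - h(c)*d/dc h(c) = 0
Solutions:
 h(c) = -sqrt(C1 + c^2)
 h(c) = sqrt(C1 + c^2)


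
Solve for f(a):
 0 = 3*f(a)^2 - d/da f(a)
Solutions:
 f(a) = -1/(C1 + 3*a)


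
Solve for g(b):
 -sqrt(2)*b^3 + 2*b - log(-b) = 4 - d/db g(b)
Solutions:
 g(b) = C1 + sqrt(2)*b^4/4 - b^2 + b*log(-b) + 3*b


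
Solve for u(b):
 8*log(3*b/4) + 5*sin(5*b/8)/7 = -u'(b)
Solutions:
 u(b) = C1 - 8*b*log(b) - 8*b*log(3) + 8*b + 16*b*log(2) + 8*cos(5*b/8)/7


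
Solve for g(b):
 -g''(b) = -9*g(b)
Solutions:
 g(b) = C1*exp(-3*b) + C2*exp(3*b)


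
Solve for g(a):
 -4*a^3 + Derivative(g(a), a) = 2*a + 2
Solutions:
 g(a) = C1 + a^4 + a^2 + 2*a


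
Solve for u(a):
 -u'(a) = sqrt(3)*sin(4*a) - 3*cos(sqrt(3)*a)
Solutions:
 u(a) = C1 + sqrt(3)*sin(sqrt(3)*a) + sqrt(3)*cos(4*a)/4


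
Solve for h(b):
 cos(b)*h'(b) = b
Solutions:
 h(b) = C1 + Integral(b/cos(b), b)


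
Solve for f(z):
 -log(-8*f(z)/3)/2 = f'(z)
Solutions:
 2*Integral(1/(log(-_y) - log(3) + 3*log(2)), (_y, f(z))) = C1 - z


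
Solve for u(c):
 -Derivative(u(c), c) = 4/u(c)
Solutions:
 u(c) = -sqrt(C1 - 8*c)
 u(c) = sqrt(C1 - 8*c)


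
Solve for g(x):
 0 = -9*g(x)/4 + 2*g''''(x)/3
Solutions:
 g(x) = C1*exp(-2^(1/4)*3^(3/4)*x/2) + C2*exp(2^(1/4)*3^(3/4)*x/2) + C3*sin(2^(1/4)*3^(3/4)*x/2) + C4*cos(2^(1/4)*3^(3/4)*x/2)


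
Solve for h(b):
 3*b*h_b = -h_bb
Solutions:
 h(b) = C1 + C2*erf(sqrt(6)*b/2)


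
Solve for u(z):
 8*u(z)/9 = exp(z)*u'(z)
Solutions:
 u(z) = C1*exp(-8*exp(-z)/9)


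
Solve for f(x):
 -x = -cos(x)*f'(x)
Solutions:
 f(x) = C1 + Integral(x/cos(x), x)


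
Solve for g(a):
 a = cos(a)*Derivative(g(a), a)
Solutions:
 g(a) = C1 + Integral(a/cos(a), a)


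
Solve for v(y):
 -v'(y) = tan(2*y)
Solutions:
 v(y) = C1 + log(cos(2*y))/2


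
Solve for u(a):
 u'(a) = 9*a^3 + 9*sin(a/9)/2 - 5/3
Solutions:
 u(a) = C1 + 9*a^4/4 - 5*a/3 - 81*cos(a/9)/2


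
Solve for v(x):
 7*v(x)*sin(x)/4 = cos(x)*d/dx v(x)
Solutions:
 v(x) = C1/cos(x)^(7/4)


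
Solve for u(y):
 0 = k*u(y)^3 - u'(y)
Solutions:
 u(y) = -sqrt(2)*sqrt(-1/(C1 + k*y))/2
 u(y) = sqrt(2)*sqrt(-1/(C1 + k*y))/2


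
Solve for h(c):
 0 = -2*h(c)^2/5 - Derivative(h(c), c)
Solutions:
 h(c) = 5/(C1 + 2*c)
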